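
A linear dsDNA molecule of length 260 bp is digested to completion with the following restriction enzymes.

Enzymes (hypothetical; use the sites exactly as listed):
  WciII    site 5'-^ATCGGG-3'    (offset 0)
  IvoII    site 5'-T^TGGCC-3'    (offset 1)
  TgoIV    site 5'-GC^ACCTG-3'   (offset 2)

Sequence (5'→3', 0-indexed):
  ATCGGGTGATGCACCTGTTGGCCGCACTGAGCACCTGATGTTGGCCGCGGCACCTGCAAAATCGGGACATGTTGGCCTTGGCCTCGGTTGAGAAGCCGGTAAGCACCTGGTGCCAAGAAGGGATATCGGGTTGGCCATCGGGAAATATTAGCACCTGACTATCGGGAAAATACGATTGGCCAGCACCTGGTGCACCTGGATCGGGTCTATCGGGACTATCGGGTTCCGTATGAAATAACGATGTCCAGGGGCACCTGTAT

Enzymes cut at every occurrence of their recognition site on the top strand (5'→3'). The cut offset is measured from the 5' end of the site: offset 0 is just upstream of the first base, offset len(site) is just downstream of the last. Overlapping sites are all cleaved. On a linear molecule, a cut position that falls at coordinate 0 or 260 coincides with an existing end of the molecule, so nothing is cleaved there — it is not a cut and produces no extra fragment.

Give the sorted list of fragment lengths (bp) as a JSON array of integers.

Site scan:
  WciII (ATCGGG, off=0): starts [0, 60, 124, 136, 160, 199, 208, 217] → cuts [60, 124, 136, 160, 199, 208, 217] (position 0 is a terminus of the linear molecule — no cut)
  IvoII (TTGGCC, off=1): starts [17, 40, 71, 77, 130, 175] → cuts [18, 41, 72, 78, 131, 176]
  TgoIV (GCACCTG, off=2): starts [10, 30, 49, 102, 150, 182, 191, 250] → cuts [12, 32, 51, 104, 152, 184, 193, 252]

Pooled cuts: [12, 18, 32, 41, 51, 60, 72, 78, 104, 124, 131, 136, 152, 160, 176, 184, 193, 199, 208, 217, 252]

Fragments:
  [0,12): 12 bp
  [12,18): 6 bp
  [18,32): 14 bp
  [32,41): 9 bp
  [41,51): 10 bp
  [51,60): 9 bp
  [60,72): 12 bp
  [72,78): 6 bp
  [78,104): 26 bp
  [104,124): 20 bp
  [124,131): 7 bp
  [131,136): 5 bp
  [136,152): 16 bp
  [152,160): 8 bp
  [160,176): 16 bp
  [176,184): 8 bp
  [184,193): 9 bp
  [193,199): 6 bp
  [199,208): 9 bp
  [208,217): 9 bp
  [217,252): 35 bp
  [252,260): 8 bp

[5,6,6,6,7,8,8,8,9,9,9,9,9,10,12,12,14,16,16,20,26,35]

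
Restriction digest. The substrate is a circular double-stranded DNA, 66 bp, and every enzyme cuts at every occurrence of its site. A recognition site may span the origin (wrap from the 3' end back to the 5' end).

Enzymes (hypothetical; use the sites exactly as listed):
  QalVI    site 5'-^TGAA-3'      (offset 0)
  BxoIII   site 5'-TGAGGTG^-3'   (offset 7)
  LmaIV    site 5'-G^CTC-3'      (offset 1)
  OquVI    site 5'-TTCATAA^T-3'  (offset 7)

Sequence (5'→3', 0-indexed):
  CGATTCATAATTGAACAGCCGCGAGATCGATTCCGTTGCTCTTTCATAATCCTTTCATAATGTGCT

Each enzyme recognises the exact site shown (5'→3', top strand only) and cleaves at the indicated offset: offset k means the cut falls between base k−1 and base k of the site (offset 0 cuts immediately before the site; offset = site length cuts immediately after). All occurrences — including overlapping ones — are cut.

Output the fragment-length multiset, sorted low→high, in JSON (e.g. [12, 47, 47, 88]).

[1,4,11,11,12,27]

Site scan:
  QalVI (TGAA, off=0): starts [11] → cuts [11]
  BxoIII (TGAGGTG, off=7): no sites
  LmaIV (GCTC, off=1): starts [37, 63] → cuts [38, 64]
  OquVI (TTCATAAT, off=7): starts [3, 42, 53] → cuts [10, 49, 60]

All cut coordinates (distinct, sorted): [10, 11, 38, 49, 60, 64]

Fragments:
  10→11: 1 bp
  11→38: 27 bp
  38→49: 11 bp
  49→60: 11 bp
  60→64: 4 bp
  64→10 (wrap): 66-64+10 = 12 bp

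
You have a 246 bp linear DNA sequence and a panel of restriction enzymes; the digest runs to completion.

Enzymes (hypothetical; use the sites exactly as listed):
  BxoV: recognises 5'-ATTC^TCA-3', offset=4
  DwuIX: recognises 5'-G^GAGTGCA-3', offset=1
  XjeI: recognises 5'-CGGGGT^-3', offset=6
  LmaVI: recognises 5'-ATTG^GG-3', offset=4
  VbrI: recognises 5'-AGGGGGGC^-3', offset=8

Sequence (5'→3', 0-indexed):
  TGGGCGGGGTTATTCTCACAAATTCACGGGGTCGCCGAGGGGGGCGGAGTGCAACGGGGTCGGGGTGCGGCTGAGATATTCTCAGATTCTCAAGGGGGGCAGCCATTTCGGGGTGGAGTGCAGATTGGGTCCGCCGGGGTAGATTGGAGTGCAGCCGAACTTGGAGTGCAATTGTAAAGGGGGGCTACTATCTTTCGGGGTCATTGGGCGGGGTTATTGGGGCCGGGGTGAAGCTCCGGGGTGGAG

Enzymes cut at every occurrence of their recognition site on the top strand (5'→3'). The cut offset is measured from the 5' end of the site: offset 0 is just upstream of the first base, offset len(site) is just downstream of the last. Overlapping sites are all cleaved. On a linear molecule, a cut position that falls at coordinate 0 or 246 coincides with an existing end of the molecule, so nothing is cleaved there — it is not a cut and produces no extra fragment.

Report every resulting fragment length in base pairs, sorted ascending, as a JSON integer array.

Site scan:
  BxoV ATTCTCA/4: at [11, 77, 85] ⇒ [15, 81, 89]
  DwuIX GGAGTGCA/1: at [45, 114, 145, 162] ⇒ [46, 115, 146, 163]
  XjeI CGGGGT/6: at [4, 26, 54, 60, 108, 134, 195, 208, 223, 236] ⇒ [10, 32, 60, 66, 114, 140, 201, 214, 229, 242]
  LmaVI ATTGGG/4: at [123, 202, 215] ⇒ [127, 206, 219]
  VbrI AGGGGGGC/8: at [37, 92, 177] ⇒ [45, 100, 185]

All cut coordinates (distinct, sorted): [10, 15, 32, 45, 46, 60, 66, 81, 89, 100, 114, 115, 127, 140, 146, 163, 185, 201, 206, 214, 219, 229, 242]

Fragment lengths:
  [0,10): 10 bp
  [10,15): 5 bp
  [15,32): 17 bp
  [32,45): 13 bp
  [45,46): 1 bp
  [46,60): 14 bp
  [60,66): 6 bp
  [66,81): 15 bp
  [81,89): 8 bp
  [89,100): 11 bp
  [100,114): 14 bp
  [114,115): 1 bp
  [115,127): 12 bp
  [127,140): 13 bp
  [140,146): 6 bp
  [146,163): 17 bp
  [163,185): 22 bp
  [185,201): 16 bp
  [201,206): 5 bp
  [206,214): 8 bp
  [214,219): 5 bp
  [219,229): 10 bp
  [229,242): 13 bp
  [242,246): 4 bp

[1,1,4,5,5,5,6,6,8,8,10,10,11,12,13,13,13,14,14,15,16,17,17,22]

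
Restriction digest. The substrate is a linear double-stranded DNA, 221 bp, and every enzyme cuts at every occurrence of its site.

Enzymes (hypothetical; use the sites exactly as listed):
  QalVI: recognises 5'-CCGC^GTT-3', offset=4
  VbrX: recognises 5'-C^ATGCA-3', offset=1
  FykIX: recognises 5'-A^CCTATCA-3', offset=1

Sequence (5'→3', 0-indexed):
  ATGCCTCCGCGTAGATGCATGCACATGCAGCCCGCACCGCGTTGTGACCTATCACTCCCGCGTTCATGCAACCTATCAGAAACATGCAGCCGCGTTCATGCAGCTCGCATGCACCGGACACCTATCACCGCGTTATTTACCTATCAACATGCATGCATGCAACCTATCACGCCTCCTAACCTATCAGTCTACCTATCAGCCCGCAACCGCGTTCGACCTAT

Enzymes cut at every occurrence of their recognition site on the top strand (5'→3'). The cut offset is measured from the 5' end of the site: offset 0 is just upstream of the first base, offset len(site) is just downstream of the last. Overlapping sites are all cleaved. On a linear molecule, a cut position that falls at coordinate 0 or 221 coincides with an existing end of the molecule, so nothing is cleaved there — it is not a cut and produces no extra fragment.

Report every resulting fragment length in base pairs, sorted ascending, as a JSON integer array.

[4,4,4,4,6,6,6,7,8,9,10,11,11,11,12,12,12,14,16,17,18,19]

Site scan:
  QalVI (CCGCGTT, off=4): starts [36, 57, 89, 127, 206] → cuts [40, 61, 93, 131, 210]
  VbrX (CATGCA, off=1): starts [17, 23, 64, 82, 96, 107, 147, 151, 155] → cuts [18, 24, 65, 83, 97, 108, 148, 152, 156]
  FykIX (ACCTATCA, off=1): starts [46, 70, 119, 138, 161, 178, 190] → cuts [47, 71, 120, 139, 162, 179, 191]

All cut coordinates (distinct, sorted): [18, 24, 40, 47, 61, 65, 71, 83, 93, 97, 108, 120, 131, 139, 148, 152, 156, 162, 179, 191, 210]

Fragment lengths:
  [0,18): 18 bp
  [18,24): 6 bp
  [24,40): 16 bp
  [40,47): 7 bp
  [47,61): 14 bp
  [61,65): 4 bp
  [65,71): 6 bp
  [71,83): 12 bp
  [83,93): 10 bp
  [93,97): 4 bp
  [97,108): 11 bp
  [108,120): 12 bp
  [120,131): 11 bp
  [131,139): 8 bp
  [139,148): 9 bp
  [148,152): 4 bp
  [152,156): 4 bp
  [156,162): 6 bp
  [162,179): 17 bp
  [179,191): 12 bp
  [191,210): 19 bp
  [210,221): 11 bp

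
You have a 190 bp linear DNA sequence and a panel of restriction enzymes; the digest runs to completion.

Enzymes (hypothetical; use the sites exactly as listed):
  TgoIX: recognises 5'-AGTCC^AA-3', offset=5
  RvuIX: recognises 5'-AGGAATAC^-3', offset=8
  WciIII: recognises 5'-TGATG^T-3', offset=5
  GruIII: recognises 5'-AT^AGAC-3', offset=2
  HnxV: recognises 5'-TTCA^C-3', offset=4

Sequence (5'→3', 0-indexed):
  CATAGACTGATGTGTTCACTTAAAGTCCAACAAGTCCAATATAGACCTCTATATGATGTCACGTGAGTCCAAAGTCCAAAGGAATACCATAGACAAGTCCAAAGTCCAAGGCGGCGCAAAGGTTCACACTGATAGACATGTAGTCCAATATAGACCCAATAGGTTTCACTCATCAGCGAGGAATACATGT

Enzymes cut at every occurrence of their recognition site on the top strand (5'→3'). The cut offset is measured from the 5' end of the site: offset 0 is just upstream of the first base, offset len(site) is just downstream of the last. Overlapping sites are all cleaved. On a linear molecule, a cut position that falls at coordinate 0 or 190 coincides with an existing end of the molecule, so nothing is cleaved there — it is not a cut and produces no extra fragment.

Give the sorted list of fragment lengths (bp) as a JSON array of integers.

[3,3,4,5,5,6,7,7,7,9,9,10,10,10,12,13,16,17,18,19]

Per-enzyme occurrences:
  TgoIX AGTCCAA/5: at [23, 32, 65, 72, 95, 102, 141] ⇒ [28, 37, 70, 77, 100, 107, 146]
  RvuIX AGGAATAC/8: at [79, 178] ⇒ [87, 186]
  WciIII TGATGT/5: at [7, 53] ⇒ [12, 58]
  GruIII ATAGAC/2: at [1, 40, 88, 131, 149] ⇒ [3, 42, 90, 133, 151]
  HnxV TTCAC/4: at [14, 122, 164] ⇒ [18, 126, 168]

Pooled cuts: [3, 12, 18, 28, 37, 42, 58, 70, 77, 87, 90, 100, 107, 126, 133, 146, 151, 168, 186]

Fragment lengths:
  [0,3): 3 bp
  [3,12): 9 bp
  [12,18): 6 bp
  [18,28): 10 bp
  [28,37): 9 bp
  [37,42): 5 bp
  [42,58): 16 bp
  [58,70): 12 bp
  [70,77): 7 bp
  [77,87): 10 bp
  [87,90): 3 bp
  [90,100): 10 bp
  [100,107): 7 bp
  [107,126): 19 bp
  [126,133): 7 bp
  [133,146): 13 bp
  [146,151): 5 bp
  [151,168): 17 bp
  [168,186): 18 bp
  [186,190): 4 bp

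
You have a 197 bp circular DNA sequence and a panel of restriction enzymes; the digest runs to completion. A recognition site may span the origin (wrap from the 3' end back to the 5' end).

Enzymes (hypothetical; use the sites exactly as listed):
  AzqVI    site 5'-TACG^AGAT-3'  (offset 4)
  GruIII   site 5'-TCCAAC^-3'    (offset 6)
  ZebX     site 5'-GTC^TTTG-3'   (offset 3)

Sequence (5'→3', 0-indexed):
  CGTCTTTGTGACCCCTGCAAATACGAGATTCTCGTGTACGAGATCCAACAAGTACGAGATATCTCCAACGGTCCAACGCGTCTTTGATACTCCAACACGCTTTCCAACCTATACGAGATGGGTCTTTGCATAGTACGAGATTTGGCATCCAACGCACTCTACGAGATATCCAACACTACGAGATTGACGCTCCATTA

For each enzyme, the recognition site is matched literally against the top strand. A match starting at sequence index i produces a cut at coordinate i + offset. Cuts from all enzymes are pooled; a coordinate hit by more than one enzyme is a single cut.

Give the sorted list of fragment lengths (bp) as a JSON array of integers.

Scan for sites:
  AzqVI TACGAGAT/4: at [21, 36, 52, 111, 133, 159, 176] ⇒ [25, 40, 56, 115, 137, 163, 180]
  GruIII TCCAAC/6: at [43, 63, 71, 90, 102, 147, 168] ⇒ [49, 69, 77, 96, 108, 153, 174]
  ZebX GTCTTTG/3: at [1, 79, 121] ⇒ [4, 82, 124]

All cut coordinates (distinct, sorted): [4, 25, 40, 49, 56, 69, 77, 82, 96, 108, 115, 124, 137, 153, 163, 174, 180]

Fragment lengths:
  4→25: 21 bp
  25→40: 15 bp
  40→49: 9 bp
  49→56: 7 bp
  56→69: 13 bp
  69→77: 8 bp
  77→82: 5 bp
  82→96: 14 bp
  96→108: 12 bp
  108→115: 7 bp
  115→124: 9 bp
  124→137: 13 bp
  137→153: 16 bp
  153→163: 10 bp
  163→174: 11 bp
  174→180: 6 bp
  180→4 (wrap): 197-180+4 = 21 bp

[5,6,7,7,8,9,9,10,11,12,13,13,14,15,16,21,21]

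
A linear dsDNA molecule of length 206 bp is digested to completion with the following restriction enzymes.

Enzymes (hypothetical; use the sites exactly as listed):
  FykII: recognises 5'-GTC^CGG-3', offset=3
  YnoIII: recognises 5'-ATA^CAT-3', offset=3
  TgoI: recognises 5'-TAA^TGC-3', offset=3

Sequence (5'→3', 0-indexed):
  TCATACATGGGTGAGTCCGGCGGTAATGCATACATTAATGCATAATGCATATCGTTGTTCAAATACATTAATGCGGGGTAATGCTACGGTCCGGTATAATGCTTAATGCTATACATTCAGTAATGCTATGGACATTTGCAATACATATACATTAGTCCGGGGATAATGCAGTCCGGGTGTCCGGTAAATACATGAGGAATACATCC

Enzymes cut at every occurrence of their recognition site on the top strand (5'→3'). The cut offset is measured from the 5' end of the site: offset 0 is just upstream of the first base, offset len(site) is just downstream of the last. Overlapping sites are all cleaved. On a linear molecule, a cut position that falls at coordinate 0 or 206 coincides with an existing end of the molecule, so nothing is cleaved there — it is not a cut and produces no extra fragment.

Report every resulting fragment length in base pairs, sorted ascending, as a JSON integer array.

[5,5,6,6,6,6,7,7,7,7,8,8,8,9,9,9,10,10,10,11,12,20,20]

Scan for sites:
  FykII GTCCGG/3: at [14, 88, 154, 170, 178] ⇒ [17, 91, 157, 173, 181]
  YnoIII ATACAT/3: at [2, 29, 62, 110, 140, 146, 187, 198] ⇒ [5, 32, 65, 113, 143, 149, 190, 201]
  TgoI TAATGC/3: at [23, 35, 42, 68, 78, 96, 103, 120, 163] ⇒ [26, 38, 45, 71, 81, 99, 106, 123, 166]

All cut coordinates (distinct, sorted): [5, 17, 26, 32, 38, 45, 65, 71, 81, 91, 99, 106, 113, 123, 143, 149, 157, 166, 173, 181, 190, 201]

Fragment lengths:
  [0,5): 5 bp
  [5,17): 12 bp
  [17,26): 9 bp
  [26,32): 6 bp
  [32,38): 6 bp
  [38,45): 7 bp
  [45,65): 20 bp
  [65,71): 6 bp
  [71,81): 10 bp
  [81,91): 10 bp
  [91,99): 8 bp
  [99,106): 7 bp
  [106,113): 7 bp
  [113,123): 10 bp
  [123,143): 20 bp
  [143,149): 6 bp
  [149,157): 8 bp
  [157,166): 9 bp
  [166,173): 7 bp
  [173,181): 8 bp
  [181,190): 9 bp
  [190,201): 11 bp
  [201,206): 5 bp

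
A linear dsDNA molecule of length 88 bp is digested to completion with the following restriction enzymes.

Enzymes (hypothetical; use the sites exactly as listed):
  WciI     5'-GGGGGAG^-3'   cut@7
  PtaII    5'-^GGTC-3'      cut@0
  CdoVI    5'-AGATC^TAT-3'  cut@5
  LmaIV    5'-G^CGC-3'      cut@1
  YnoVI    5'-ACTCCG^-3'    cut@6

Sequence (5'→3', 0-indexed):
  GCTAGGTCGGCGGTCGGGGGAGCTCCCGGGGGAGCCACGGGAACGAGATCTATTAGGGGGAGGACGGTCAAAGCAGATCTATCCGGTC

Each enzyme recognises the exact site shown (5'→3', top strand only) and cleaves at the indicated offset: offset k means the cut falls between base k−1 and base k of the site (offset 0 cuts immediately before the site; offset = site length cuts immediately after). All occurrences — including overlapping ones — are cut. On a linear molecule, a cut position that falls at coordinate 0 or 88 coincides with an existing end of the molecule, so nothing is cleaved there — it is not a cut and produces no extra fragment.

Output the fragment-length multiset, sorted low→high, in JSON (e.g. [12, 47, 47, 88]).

[3,4,4,5,7,11,12,12,14,16]

Scan for sites:
  WciI (GGGGGAG, off=7): starts [15, 27, 55] → cuts [22, 34, 62]
  PtaII (GGTC, off=0): starts [4, 11, 65, 84] → cuts [4, 11, 65, 84]
  CdoVI (AGATCTAT, off=5): starts [45, 74] → cuts [50, 79]
  LmaIV (GCGC, off=1): no sites
  YnoVI (ACTCCG, off=6): no sites

Pooled cuts: [4, 11, 22, 34, 50, 62, 65, 79, 84]

Fragments:
  [0,4): 4 bp
  [4,11): 7 bp
  [11,22): 11 bp
  [22,34): 12 bp
  [34,50): 16 bp
  [50,62): 12 bp
  [62,65): 3 bp
  [65,79): 14 bp
  [79,84): 5 bp
  [84,88): 4 bp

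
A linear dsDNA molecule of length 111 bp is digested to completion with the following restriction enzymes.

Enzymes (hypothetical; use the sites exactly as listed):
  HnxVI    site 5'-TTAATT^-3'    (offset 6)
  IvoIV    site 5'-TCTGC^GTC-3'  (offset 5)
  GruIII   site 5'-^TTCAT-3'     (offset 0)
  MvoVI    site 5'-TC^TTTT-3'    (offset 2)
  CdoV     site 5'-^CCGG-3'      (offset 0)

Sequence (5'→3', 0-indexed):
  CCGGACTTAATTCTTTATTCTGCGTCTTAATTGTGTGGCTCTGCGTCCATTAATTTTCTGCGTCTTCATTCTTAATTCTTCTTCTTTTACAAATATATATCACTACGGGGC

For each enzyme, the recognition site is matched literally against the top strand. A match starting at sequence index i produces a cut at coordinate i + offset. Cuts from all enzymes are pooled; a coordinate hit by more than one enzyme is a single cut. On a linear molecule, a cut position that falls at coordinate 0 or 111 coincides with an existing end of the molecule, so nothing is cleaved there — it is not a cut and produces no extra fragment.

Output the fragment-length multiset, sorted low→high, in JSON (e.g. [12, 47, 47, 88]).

[3,6,7,9,11,11,12,12,13,27]

Per-enzyme occurrences:
  HnxVI (TTAATT, off=6): starts [6, 26, 49, 71] → cuts [12, 32, 55, 77]
  IvoIV (TCTGCGTC, off=5): starts [18, 39, 56] → cuts [23, 44, 61]
  GruIII (TTCAT, off=0): starts [64] → cuts [64]
  MvoVI (TCTTTT, off=2): starts [82] → cuts [84]
  CdoV (CCGG, off=0): starts [0] → cuts [] (position 0 is a terminus of the linear molecule — no cut)

Pooled cuts: [12, 23, 32, 44, 55, 61, 64, 77, 84]

Fragments:
  [0,12): 12 bp
  [12,23): 11 bp
  [23,32): 9 bp
  [32,44): 12 bp
  [44,55): 11 bp
  [55,61): 6 bp
  [61,64): 3 bp
  [64,77): 13 bp
  [77,84): 7 bp
  [84,111): 27 bp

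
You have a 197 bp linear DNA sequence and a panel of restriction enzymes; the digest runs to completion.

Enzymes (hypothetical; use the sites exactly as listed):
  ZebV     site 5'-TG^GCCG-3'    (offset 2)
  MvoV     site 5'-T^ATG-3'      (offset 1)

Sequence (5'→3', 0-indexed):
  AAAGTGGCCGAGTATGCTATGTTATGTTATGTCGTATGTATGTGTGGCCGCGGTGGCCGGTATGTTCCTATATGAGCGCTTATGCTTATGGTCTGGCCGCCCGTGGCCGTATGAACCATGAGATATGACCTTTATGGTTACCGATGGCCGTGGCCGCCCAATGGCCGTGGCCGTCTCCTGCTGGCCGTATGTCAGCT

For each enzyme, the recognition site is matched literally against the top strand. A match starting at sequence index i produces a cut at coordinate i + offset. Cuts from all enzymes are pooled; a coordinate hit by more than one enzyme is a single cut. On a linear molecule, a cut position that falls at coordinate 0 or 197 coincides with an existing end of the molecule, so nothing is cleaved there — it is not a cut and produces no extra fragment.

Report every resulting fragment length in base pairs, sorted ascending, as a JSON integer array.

Scan for sites:
  ZebV TGGCCG/2: at [4, 44, 53, 93, 103, 144, 150, 161, 167, 181] ⇒ [6, 46, 55, 95, 105, 146, 152, 163, 169, 183]
  MvoV TATG/1: at [12, 17, 22, 27, 34, 38, 60, 70, 80, 86, 109, 123, 132, 187] ⇒ [13, 18, 23, 28, 35, 39, 61, 71, 81, 87, 110, 124, 133, 188]

Pooled cuts: [6, 13, 18, 23, 28, 35, 39, 46, 55, 61, 71, 81, 87, 95, 105, 110, 124, 133, 146, 152, 163, 169, 183, 188]

Fragments:
  [0,6): 6 bp
  [6,13): 7 bp
  [13,18): 5 bp
  [18,23): 5 bp
  [23,28): 5 bp
  [28,35): 7 bp
  [35,39): 4 bp
  [39,46): 7 bp
  [46,55): 9 bp
  [55,61): 6 bp
  [61,71): 10 bp
  [71,81): 10 bp
  [81,87): 6 bp
  [87,95): 8 bp
  [95,105): 10 bp
  [105,110): 5 bp
  [110,124): 14 bp
  [124,133): 9 bp
  [133,146): 13 bp
  [146,152): 6 bp
  [152,163): 11 bp
  [163,169): 6 bp
  [169,183): 14 bp
  [183,188): 5 bp
  [188,197): 9 bp

[4,5,5,5,5,5,6,6,6,6,6,7,7,7,8,9,9,9,10,10,10,11,13,14,14]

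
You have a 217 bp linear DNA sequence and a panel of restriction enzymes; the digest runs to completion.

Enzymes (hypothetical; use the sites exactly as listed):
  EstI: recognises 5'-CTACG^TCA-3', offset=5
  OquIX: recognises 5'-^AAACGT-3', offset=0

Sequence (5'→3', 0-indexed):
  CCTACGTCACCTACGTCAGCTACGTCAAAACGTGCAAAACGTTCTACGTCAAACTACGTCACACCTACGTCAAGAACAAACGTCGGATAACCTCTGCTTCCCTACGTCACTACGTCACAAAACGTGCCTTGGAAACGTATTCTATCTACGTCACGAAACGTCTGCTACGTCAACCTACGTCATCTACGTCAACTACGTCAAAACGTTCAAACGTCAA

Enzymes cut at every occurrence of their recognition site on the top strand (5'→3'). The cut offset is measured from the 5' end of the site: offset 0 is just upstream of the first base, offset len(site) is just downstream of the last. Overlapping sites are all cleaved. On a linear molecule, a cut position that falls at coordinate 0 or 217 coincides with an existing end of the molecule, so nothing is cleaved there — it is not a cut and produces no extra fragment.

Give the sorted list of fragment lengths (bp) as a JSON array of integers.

Scan for sites:
  EstI (CTACGTCA, off=5): starts [1, 10, 19, 43, 53, 64, 101, 109, 145, 164, 174, 183, 192] → cuts [6, 15, 24, 48, 58, 69, 106, 114, 150, 169, 179, 188, 197]
  OquIX (AAACGT, off=0): starts [27, 36, 77, 119, 132, 155, 200, 208] → cuts [27, 36, 77, 119, 132, 155, 200, 208]

All cut coordinates (distinct, sorted): [6, 15, 24, 27, 36, 48, 58, 69, 77, 106, 114, 119, 132, 150, 155, 169, 179, 188, 197, 200, 208]

Fragments:
  [0,6): 6 bp
  [6,15): 9 bp
  [15,24): 9 bp
  [24,27): 3 bp
  [27,36): 9 bp
  [36,48): 12 bp
  [48,58): 10 bp
  [58,69): 11 bp
  [69,77): 8 bp
  [77,106): 29 bp
  [106,114): 8 bp
  [114,119): 5 bp
  [119,132): 13 bp
  [132,150): 18 bp
  [150,155): 5 bp
  [155,169): 14 bp
  [169,179): 10 bp
  [179,188): 9 bp
  [188,197): 9 bp
  [197,200): 3 bp
  [200,208): 8 bp
  [208,217): 9 bp

[3,3,5,5,6,8,8,8,9,9,9,9,9,9,10,10,11,12,13,14,18,29]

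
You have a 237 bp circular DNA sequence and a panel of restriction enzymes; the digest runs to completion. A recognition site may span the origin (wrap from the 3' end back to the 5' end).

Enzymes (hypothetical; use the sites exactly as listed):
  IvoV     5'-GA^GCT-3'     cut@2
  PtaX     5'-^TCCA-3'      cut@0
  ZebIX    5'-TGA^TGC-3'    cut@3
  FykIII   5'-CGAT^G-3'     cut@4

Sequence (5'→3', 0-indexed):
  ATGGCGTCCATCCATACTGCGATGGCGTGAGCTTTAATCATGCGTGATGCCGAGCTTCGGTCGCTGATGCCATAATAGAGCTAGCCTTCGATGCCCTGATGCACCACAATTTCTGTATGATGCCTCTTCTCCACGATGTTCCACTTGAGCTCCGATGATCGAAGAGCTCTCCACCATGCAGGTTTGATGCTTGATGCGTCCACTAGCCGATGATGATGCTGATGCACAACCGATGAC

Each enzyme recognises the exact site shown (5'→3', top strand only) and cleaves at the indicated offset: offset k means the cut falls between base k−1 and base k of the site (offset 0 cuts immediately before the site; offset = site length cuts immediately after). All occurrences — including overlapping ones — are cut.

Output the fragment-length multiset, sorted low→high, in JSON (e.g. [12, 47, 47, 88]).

Site scan:
  IvoV (GAGCT, off=2): starts [28, 51, 77, 146, 163] → cuts [30, 53, 79, 148, 165]
  PtaX (TCCA, off=0): starts [6, 10, 129, 139, 169, 198] → cuts [6, 10, 129, 139, 169, 198]
  ZebIX (TGATGC, off=3): starts [44, 64, 96, 117, 184, 191, 213, 219] → cuts [47, 67, 99, 120, 187, 194, 216, 222]
  FykIII (CGATG, off=4): starts [19, 88, 133, 152, 207, 230] → cuts [23, 92, 137, 156, 211, 234]

All cut coordinates (distinct, sorted): [6, 10, 23, 30, 47, 53, 67, 79, 92, 99, 120, 129, 137, 139, 148, 156, 165, 169, 187, 194, 198, 211, 216, 222, 234]

Fragment lengths:
  6→10: 4 bp
  10→23: 13 bp
  23→30: 7 bp
  30→47: 17 bp
  47→53: 6 bp
  53→67: 14 bp
  67→79: 12 bp
  79→92: 13 bp
  92→99: 7 bp
  99→120: 21 bp
  120→129: 9 bp
  129→137: 8 bp
  137→139: 2 bp
  139→148: 9 bp
  148→156: 8 bp
  156→165: 9 bp
  165→169: 4 bp
  169→187: 18 bp
  187→194: 7 bp
  194→198: 4 bp
  198→211: 13 bp
  211→216: 5 bp
  216→222: 6 bp
  222→234: 12 bp
  234→6 (wrap): 237-234+6 = 9 bp

[2,4,4,4,5,6,6,7,7,7,8,8,9,9,9,9,12,12,13,13,13,14,17,18,21]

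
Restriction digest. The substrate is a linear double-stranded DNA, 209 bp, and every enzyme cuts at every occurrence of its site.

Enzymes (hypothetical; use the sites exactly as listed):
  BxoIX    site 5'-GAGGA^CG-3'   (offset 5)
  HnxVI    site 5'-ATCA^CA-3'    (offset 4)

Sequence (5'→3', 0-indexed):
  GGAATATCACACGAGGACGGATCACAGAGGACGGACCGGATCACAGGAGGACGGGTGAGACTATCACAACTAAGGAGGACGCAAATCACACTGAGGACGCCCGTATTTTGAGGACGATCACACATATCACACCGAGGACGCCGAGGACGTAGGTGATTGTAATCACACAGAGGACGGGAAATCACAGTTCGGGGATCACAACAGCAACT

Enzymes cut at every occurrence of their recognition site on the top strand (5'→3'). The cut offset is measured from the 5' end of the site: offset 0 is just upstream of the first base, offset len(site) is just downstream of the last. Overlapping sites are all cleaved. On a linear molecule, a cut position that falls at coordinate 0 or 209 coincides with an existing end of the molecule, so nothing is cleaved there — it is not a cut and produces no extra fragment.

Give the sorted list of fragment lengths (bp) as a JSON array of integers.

Per-enzyme occurrences:
  BxoIX (GAGGACG, off=5): starts [12, 26, 46, 74, 92, 109, 133, 142, 169] → cuts [17, 31, 51, 79, 97, 114, 138, 147, 174]
  HnxVI (ATCACA, off=4): starts [5, 20, 39, 62, 84, 116, 125, 161, 180, 194] → cuts [9, 24, 43, 66, 88, 120, 129, 165, 184, 198]

All cut coordinates (distinct, sorted): [9, 17, 24, 31, 43, 51, 66, 79, 88, 97, 114, 120, 129, 138, 147, 165, 174, 184, 198]

Fragment lengths:
  [0,9): 9 bp
  [9,17): 8 bp
  [17,24): 7 bp
  [24,31): 7 bp
  [31,43): 12 bp
  [43,51): 8 bp
  [51,66): 15 bp
  [66,79): 13 bp
  [79,88): 9 bp
  [88,97): 9 bp
  [97,114): 17 bp
  [114,120): 6 bp
  [120,129): 9 bp
  [129,138): 9 bp
  [138,147): 9 bp
  [147,165): 18 bp
  [165,174): 9 bp
  [174,184): 10 bp
  [184,198): 14 bp
  [198,209): 11 bp

[6,7,7,8,8,9,9,9,9,9,9,9,10,11,12,13,14,15,17,18]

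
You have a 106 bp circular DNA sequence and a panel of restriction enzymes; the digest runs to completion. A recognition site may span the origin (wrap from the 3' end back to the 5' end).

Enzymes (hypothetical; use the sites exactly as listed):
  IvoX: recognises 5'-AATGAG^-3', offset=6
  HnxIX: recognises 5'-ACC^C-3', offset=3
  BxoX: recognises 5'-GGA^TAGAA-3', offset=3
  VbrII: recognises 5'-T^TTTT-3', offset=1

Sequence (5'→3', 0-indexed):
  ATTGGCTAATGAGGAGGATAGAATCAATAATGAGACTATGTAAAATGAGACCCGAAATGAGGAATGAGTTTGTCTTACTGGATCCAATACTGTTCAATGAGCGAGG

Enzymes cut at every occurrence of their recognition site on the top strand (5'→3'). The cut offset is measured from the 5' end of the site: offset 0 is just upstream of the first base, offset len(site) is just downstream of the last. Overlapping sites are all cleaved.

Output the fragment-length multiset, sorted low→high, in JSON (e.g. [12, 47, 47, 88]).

[3,5,7,9,15,16,18,33]

Site scan:
  IvoX AATGAG/6: at [7, 28, 43, 55, 62, 95] ⇒ [13, 34, 49, 61, 68, 101]
  HnxIX ACCC/3: at [49] ⇒ [52]
  BxoX GGATAGAA/3: at [15] ⇒ [18]
  VbrII (TTTTT, off=1): no sites

All cut coordinates (distinct, sorted): [13, 18, 34, 49, 52, 61, 68, 101]

Fragment lengths:
  13→18: 5 bp
  18→34: 16 bp
  34→49: 15 bp
  49→52: 3 bp
  52→61: 9 bp
  61→68: 7 bp
  68→101: 33 bp
  101→13 (wrap): 106-101+13 = 18 bp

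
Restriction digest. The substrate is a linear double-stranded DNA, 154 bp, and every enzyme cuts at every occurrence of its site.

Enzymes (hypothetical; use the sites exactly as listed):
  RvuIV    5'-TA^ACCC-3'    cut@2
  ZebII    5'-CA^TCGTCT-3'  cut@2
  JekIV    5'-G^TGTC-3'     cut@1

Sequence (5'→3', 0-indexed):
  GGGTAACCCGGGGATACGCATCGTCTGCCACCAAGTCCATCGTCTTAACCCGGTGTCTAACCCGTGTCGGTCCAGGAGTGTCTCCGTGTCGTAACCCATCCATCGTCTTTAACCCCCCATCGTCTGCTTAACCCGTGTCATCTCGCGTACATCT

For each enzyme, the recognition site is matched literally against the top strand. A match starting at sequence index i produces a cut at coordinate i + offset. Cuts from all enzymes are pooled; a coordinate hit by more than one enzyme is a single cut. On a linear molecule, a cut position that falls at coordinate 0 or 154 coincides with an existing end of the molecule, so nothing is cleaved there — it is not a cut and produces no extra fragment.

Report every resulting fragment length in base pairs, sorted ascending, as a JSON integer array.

Scan for sites:
  RvuIV (TAACCC, off=2): starts [3, 45, 57, 91, 109, 128] → cuts [5, 47, 59, 93, 111, 130]
  ZebII (CATCGTCT, off=2): starts [18, 37, 100, 117] → cuts [20, 39, 102, 119]
  JekIV (GTGTC, off=1): starts [52, 63, 77, 85, 134] → cuts [53, 64, 78, 86, 135]

Pooled cuts: [5, 20, 39, 47, 53, 59, 64, 78, 86, 93, 102, 111, 119, 130, 135]

Fragments:
  [0,5): 5 bp
  [5,20): 15 bp
  [20,39): 19 bp
  [39,47): 8 bp
  [47,53): 6 bp
  [53,59): 6 bp
  [59,64): 5 bp
  [64,78): 14 bp
  [78,86): 8 bp
  [86,93): 7 bp
  [93,102): 9 bp
  [102,111): 9 bp
  [111,119): 8 bp
  [119,130): 11 bp
  [130,135): 5 bp
  [135,154): 19 bp

[5,5,5,6,6,7,8,8,8,9,9,11,14,15,19,19]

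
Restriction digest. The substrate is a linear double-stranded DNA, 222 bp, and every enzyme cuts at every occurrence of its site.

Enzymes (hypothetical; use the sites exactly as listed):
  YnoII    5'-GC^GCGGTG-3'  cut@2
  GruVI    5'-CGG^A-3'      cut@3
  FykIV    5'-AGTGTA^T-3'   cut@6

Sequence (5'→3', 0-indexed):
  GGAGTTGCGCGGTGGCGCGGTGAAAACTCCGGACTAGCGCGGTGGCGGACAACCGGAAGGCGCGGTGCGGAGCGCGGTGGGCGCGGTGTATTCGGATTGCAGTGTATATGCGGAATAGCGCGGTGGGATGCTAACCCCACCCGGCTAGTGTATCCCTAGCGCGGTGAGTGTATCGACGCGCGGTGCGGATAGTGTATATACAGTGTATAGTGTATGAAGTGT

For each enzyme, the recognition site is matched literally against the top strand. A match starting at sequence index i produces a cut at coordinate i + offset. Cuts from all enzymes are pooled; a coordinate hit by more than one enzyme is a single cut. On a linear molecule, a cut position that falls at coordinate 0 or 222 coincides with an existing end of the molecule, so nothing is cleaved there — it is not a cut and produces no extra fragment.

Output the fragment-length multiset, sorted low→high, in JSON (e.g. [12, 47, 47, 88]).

Site scan:
  YnoII GCGCGGTG/2: at [6, 14, 36, 59, 71, 80, 117, 158, 177] ⇒ [8, 16, 38, 61, 73, 82, 119, 160, 179]
  GruVI CGGA/3: at [29, 45, 53, 67, 92, 110, 185] ⇒ [32, 48, 56, 70, 95, 113, 188]
  FykIV AGTGTAT/6: at [100, 146, 166, 190, 201, 208] ⇒ [106, 152, 172, 196, 207, 214]

Pooled cuts: [8, 16, 32, 38, 48, 56, 61, 70, 73, 82, 95, 106, 113, 119, 152, 160, 172, 179, 188, 196, 207, 214]

Fragment lengths:
  [0,8): 8 bp
  [8,16): 8 bp
  [16,32): 16 bp
  [32,38): 6 bp
  [38,48): 10 bp
  [48,56): 8 bp
  [56,61): 5 bp
  [61,70): 9 bp
  [70,73): 3 bp
  [73,82): 9 bp
  [82,95): 13 bp
  [95,106): 11 bp
  [106,113): 7 bp
  [113,119): 6 bp
  [119,152): 33 bp
  [152,160): 8 bp
  [160,172): 12 bp
  [172,179): 7 bp
  [179,188): 9 bp
  [188,196): 8 bp
  [196,207): 11 bp
  [207,214): 7 bp
  [214,222): 8 bp

[3,5,6,6,7,7,7,8,8,8,8,8,8,9,9,9,10,11,11,12,13,16,33]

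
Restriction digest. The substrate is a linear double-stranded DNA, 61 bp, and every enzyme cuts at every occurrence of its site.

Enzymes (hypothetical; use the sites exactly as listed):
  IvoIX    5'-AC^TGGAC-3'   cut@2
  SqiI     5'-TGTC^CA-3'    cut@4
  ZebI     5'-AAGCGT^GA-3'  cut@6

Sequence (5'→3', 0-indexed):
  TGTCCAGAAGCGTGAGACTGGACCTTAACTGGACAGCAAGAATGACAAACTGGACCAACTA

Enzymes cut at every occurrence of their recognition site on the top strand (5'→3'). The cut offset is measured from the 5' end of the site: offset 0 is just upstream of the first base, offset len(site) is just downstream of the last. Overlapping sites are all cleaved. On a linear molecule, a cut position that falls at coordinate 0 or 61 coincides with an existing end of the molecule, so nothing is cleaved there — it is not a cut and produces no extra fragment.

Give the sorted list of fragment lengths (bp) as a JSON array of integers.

Site scan:
  IvoIX (ACTGGAC, off=2): starts [16, 27, 48] → cuts [18, 29, 50]
  SqiI (TGTCCA, off=4): starts [0] → cuts [4]
  ZebI (AAGCGTGA, off=6): starts [7] → cuts [13]

All cut coordinates (distinct, sorted): [4, 13, 18, 29, 50]

Fragment lengths:
  [0,4): 4 bp
  [4,13): 9 bp
  [13,18): 5 bp
  [18,29): 11 bp
  [29,50): 21 bp
  [50,61): 11 bp

[4,5,9,11,11,21]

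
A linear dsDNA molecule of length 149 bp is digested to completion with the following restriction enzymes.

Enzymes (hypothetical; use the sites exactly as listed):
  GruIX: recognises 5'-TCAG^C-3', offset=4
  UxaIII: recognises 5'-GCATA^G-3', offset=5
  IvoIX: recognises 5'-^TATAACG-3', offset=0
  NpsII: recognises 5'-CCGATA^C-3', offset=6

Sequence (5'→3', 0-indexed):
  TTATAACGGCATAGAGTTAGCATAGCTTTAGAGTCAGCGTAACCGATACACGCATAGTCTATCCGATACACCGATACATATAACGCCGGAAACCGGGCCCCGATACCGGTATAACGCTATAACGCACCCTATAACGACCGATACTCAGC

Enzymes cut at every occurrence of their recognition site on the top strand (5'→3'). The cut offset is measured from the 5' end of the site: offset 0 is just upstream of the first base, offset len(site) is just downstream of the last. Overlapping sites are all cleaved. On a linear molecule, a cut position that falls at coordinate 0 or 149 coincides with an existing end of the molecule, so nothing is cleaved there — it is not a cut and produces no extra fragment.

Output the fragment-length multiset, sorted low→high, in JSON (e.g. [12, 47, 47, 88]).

[1,1,2,4,5,8,8,8,11,11,12,12,12,13,14,27]

Per-enzyme occurrences:
  GruIX (TCAGC, off=4): starts [33, 144] → cuts [37, 148]
  UxaIII (GCATAG, off=5): starts [8, 19, 51] → cuts [13, 24, 56]
  IvoIX (TATAACG, off=0): starts [1, 78, 109, 117, 129] → cuts [1, 78, 109, 117, 129]
  NpsII (CCGATAC, off=6): starts [42, 62, 70, 99, 137] → cuts [48, 68, 76, 105, 143]

All cut coordinates (distinct, sorted): [1, 13, 24, 37, 48, 56, 68, 76, 78, 105, 109, 117, 129, 143, 148]

Fragment lengths:
  [0,1): 1 bp
  [1,13): 12 bp
  [13,24): 11 bp
  [24,37): 13 bp
  [37,48): 11 bp
  [48,56): 8 bp
  [56,68): 12 bp
  [68,76): 8 bp
  [76,78): 2 bp
  [78,105): 27 bp
  [105,109): 4 bp
  [109,117): 8 bp
  [117,129): 12 bp
  [129,143): 14 bp
  [143,148): 5 bp
  [148,149): 1 bp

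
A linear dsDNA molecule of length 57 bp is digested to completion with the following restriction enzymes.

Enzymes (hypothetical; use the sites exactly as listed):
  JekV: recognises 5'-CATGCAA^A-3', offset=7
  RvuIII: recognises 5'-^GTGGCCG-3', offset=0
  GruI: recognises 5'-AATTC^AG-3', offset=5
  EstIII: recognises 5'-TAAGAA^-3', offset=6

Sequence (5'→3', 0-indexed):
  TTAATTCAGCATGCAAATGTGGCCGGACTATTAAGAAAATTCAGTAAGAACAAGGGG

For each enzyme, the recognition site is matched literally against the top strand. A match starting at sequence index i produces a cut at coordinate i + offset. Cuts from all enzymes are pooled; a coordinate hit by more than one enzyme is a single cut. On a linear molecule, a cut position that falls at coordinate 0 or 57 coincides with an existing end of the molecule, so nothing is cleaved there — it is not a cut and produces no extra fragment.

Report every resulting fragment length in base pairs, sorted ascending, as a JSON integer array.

[2,5,7,7,8,9,19]

Site scan:
  JekV (CATGCAAA, off=7): starts [9] → cuts [16]
  RvuIII (GTGGCCG, off=0): starts [18] → cuts [18]
  GruI (AATTCAG, off=5): starts [2, 37] → cuts [7, 42]
  EstIII (TAAGAA, off=6): starts [31, 44] → cuts [37, 50]

All cut coordinates (distinct, sorted): [7, 16, 18, 37, 42, 50]

Fragment lengths:
  [0,7): 7 bp
  [7,16): 9 bp
  [16,18): 2 bp
  [18,37): 19 bp
  [37,42): 5 bp
  [42,50): 8 bp
  [50,57): 7 bp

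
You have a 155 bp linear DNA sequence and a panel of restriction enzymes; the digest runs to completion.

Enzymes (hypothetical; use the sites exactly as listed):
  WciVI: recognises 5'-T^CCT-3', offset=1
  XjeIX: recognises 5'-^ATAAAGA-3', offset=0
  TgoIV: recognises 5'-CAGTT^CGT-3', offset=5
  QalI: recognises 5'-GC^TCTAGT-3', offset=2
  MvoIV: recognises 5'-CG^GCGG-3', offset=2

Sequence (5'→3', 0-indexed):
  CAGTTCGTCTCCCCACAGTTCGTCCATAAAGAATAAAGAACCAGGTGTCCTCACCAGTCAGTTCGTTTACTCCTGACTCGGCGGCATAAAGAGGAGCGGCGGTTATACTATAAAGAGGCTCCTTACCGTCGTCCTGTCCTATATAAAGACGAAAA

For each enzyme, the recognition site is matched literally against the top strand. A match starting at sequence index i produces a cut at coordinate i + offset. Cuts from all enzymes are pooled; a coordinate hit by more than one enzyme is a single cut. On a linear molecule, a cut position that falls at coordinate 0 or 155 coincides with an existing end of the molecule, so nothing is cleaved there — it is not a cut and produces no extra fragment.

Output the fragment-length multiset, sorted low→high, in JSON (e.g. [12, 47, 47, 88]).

[5,5,5,5,5,7,8,9,11,11,12,13,13,15,15,16]

Site scan:
  WciVI TCCT/1: at [47, 70, 119, 131, 136] ⇒ [48, 71, 120, 132, 137]
  XjeIX ATAAAGA/0: at [25, 32, 85, 109, 142] ⇒ [25, 32, 85, 109, 142]
  TgoIV CAGTTCGT/5: at [0, 15, 58] ⇒ [5, 20, 63]
  QalI (GCTCTAGT, off=2): no sites
  MvoIV CGGCGG/2: at [78, 96] ⇒ [80, 98]

Pooled cuts: [5, 20, 25, 32, 48, 63, 71, 80, 85, 98, 109, 120, 132, 137, 142]

Fragment lengths:
  [0,5): 5 bp
  [5,20): 15 bp
  [20,25): 5 bp
  [25,32): 7 bp
  [32,48): 16 bp
  [48,63): 15 bp
  [63,71): 8 bp
  [71,80): 9 bp
  [80,85): 5 bp
  [85,98): 13 bp
  [98,109): 11 bp
  [109,120): 11 bp
  [120,132): 12 bp
  [132,137): 5 bp
  [137,142): 5 bp
  [142,155): 13 bp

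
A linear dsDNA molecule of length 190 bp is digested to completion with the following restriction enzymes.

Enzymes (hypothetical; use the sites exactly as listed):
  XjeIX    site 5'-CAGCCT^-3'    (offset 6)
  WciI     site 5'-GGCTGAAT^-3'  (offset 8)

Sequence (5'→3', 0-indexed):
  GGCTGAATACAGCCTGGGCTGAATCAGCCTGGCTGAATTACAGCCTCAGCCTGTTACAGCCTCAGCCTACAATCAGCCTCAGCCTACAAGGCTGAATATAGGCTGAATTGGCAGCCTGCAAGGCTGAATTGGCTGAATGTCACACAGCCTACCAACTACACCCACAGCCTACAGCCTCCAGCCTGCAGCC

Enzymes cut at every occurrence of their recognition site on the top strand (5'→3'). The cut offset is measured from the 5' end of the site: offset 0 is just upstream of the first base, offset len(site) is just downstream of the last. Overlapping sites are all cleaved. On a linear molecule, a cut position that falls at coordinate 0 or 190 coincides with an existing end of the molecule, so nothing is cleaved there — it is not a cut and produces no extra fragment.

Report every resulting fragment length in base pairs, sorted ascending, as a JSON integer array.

Per-enzyme occurrences:
  XjeIX (CAGCCT, off=6): starts [9, 24, 40, 46, 56, 62, 73, 79, 111, 144, 164, 171, 178] → cuts [15, 30, 46, 52, 62, 68, 79, 85, 117, 150, 170, 177, 184]
  WciI (GGCTGAAT, off=8): starts [0, 16, 30, 89, 100, 121, 130] → cuts [8, 24, 38, 97, 108, 129, 138]

Pooled cuts: [8, 15, 24, 30, 38, 46, 52, 62, 68, 79, 85, 97, 108, 117, 129, 138, 150, 170, 177, 184]

Fragments:
  [0,8): 8 bp
  [8,15): 7 bp
  [15,24): 9 bp
  [24,30): 6 bp
  [30,38): 8 bp
  [38,46): 8 bp
  [46,52): 6 bp
  [52,62): 10 bp
  [62,68): 6 bp
  [68,79): 11 bp
  [79,85): 6 bp
  [85,97): 12 bp
  [97,108): 11 bp
  [108,117): 9 bp
  [117,129): 12 bp
  [129,138): 9 bp
  [138,150): 12 bp
  [150,170): 20 bp
  [170,177): 7 bp
  [177,184): 7 bp
  [184,190): 6 bp

[6,6,6,6,6,7,7,7,8,8,8,9,9,9,10,11,11,12,12,12,20]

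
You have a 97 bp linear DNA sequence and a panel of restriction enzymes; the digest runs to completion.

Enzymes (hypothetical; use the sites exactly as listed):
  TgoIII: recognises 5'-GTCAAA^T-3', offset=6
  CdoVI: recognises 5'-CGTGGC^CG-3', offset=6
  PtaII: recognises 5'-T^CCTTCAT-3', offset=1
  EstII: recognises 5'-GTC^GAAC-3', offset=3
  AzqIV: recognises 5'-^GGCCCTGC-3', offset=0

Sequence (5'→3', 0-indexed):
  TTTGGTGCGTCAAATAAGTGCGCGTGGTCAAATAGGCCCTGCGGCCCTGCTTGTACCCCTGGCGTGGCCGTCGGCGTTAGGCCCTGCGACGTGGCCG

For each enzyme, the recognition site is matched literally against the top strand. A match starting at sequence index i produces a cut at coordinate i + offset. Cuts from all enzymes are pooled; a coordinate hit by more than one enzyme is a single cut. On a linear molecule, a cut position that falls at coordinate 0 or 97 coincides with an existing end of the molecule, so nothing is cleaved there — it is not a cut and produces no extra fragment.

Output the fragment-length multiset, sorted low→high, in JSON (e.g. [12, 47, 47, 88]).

Scan for sites:
  TgoIII (GTCAAAT, off=6): starts [8, 26] → cuts [14, 32]
  CdoVI (CGTGGCCG, off=6): starts [62, 89] → cuts [68, 95]
  PtaII (TCCTTCAT, off=1): no sites
  EstII (GTCGAAC, off=3): no sites
  AzqIV (GGCCCTGC, off=0): starts [34, 42, 79] → cuts [34, 42, 79]

Pooled cuts: [14, 32, 34, 42, 68, 79, 95]

Fragments:
  [0,14): 14 bp
  [14,32): 18 bp
  [32,34): 2 bp
  [34,42): 8 bp
  [42,68): 26 bp
  [68,79): 11 bp
  [79,95): 16 bp
  [95,97): 2 bp

[2,2,8,11,14,16,18,26]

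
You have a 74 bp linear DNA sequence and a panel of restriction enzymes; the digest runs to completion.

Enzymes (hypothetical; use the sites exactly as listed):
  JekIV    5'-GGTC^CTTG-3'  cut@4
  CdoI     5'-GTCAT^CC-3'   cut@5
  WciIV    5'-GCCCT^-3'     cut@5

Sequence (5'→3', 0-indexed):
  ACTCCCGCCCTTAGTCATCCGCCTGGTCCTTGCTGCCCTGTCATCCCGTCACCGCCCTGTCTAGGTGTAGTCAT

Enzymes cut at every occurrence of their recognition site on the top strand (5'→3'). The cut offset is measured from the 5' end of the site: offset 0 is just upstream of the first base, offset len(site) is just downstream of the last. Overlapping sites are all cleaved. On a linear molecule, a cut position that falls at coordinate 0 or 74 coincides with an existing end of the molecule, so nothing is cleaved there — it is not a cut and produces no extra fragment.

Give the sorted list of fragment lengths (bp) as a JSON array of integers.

Scan for sites:
  JekIV GGTCCTTG/4: at [24] ⇒ [28]
  CdoI GTCATCC/5: at [13, 39] ⇒ [18, 44]
  WciIV GCCCT/5: at [6, 34, 53] ⇒ [11, 39, 58]

Pooled cuts: [11, 18, 28, 39, 44, 58]

Fragment lengths:
  [0,11): 11 bp
  [11,18): 7 bp
  [18,28): 10 bp
  [28,39): 11 bp
  [39,44): 5 bp
  [44,58): 14 bp
  [58,74): 16 bp

[5,7,10,11,11,14,16]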